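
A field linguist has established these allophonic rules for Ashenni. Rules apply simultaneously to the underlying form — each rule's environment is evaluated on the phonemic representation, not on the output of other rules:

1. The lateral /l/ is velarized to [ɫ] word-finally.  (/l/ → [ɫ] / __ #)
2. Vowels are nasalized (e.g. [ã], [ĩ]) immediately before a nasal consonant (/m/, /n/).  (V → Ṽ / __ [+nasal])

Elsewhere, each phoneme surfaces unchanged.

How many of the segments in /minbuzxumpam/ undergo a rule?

Segments that undergo a rule: /i/ → [ĩ] (rule 2); /u/ → [ũ] (rule 2); /a/ → [ã] (rule 2).
All other segments surface unchanged.

3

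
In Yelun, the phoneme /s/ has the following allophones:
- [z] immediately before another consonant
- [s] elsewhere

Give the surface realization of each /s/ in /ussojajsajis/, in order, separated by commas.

[z], [s], [s], [s]

Occurrence 1 (position 2): immediately before another consonant → [z].
Occurrence 2 (position 3): no conditioning environment matches → elsewhere allophone [s].
Occurrence 3 (position 8): no conditioning environment matches → elsewhere allophone [s].
Occurrence 4 (position 12): no conditioning environment matches → elsewhere allophone [s].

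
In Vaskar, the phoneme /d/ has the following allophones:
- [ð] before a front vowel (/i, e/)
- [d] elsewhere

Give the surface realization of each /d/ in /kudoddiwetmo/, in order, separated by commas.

[d], [d], [ð]

Occurrence 1 (position 3): no conditioning environment matches → elsewhere allophone [d].
Occurrence 2 (position 5): no conditioning environment matches → elsewhere allophone [d].
Occurrence 3 (position 6): before a front vowel (/i, e/) → [ð].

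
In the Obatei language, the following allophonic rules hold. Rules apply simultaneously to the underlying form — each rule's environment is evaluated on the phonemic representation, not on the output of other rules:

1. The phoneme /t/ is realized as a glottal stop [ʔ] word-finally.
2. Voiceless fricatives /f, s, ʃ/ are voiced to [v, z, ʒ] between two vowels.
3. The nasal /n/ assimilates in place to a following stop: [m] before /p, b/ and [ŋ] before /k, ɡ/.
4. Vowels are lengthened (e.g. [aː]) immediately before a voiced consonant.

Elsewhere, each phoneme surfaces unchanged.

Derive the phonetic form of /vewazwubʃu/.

[veːwaːzwuːbʃu]

/v/ (word-initial): no rule targets it → [v].
/e/ (between /v/ and /w/): before a voiced consonant, so rule 4 applies → [eː].
/w/ stays [w].
/a/ (between /w/ and /z/) occurs before a voiced consonant → [aː] by rule 4.
/z/ (between /a/ and /w/): no rule targets it → [z].
/w/ (between /z/ and /u/) is unaffected → [w].
/u/ (between /w/ and /b/): before a voiced consonant, so rule 4 applies → [uː].
/b/ — not in any rule's target class → [b].
/ʃ/ (between /b/ and /u/) is in the target of rule 2 but the environment (between two vowels) is not met → [ʃ].
/u/ — word-final; rule 4 does not apply here → [u].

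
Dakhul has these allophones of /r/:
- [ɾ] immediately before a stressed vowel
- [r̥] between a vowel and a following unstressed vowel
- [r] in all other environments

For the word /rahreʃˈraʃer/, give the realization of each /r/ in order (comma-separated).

Occurrence 1 (position 1): no conditioning environment matches → elsewhere allophone [r].
Occurrence 2 (position 4): no conditioning environment matches → elsewhere allophone [r].
Occurrence 3 (position 7): immediately before a stressed vowel → [ɾ].
Occurrence 4 (position 11): no conditioning environment matches → elsewhere allophone [r].

[r], [r], [ɾ], [r]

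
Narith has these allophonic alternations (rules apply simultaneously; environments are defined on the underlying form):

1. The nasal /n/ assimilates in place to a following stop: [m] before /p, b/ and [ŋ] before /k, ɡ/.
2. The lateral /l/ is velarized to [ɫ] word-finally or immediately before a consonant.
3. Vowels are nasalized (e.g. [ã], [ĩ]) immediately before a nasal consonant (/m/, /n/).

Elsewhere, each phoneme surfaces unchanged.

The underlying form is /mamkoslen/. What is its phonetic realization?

[mãmkoslẽn]

/m/ (word-initial): no rule targets it → [m].
/a/ meets the environment for rule 3 (before a nasal consonant) → [ã].
/m/ (between /a/ and /k/): no rule targets it → [m].
/k/ (between /m/ and /o/): no rule targets it → [k].
/o/ (between /k/ and /s/) fails the environment for rule 3, so it stays [o].
/s/ stays [s].
/l/ — between /s/ and /e/; rule 2 does not apply here → [l].
/e/ (between /l/ and /n/) occurs before a nasal consonant → [ẽ] by rule 3.
/n/ (word-final) fails the environment for rule 1, so it stays [n].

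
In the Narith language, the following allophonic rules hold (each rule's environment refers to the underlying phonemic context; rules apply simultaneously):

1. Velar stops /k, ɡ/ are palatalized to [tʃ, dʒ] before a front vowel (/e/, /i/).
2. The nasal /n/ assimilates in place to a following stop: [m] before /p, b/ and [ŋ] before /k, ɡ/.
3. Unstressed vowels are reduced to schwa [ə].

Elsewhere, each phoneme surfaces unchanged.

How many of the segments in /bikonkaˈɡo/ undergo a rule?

4

Segments that undergo a rule: /i/ → [ə] (rule 3); /o/ → [ə] (rule 3); /n/ → [ŋ] (rule 2); /a/ → [ə] (rule 3).
All other segments surface unchanged.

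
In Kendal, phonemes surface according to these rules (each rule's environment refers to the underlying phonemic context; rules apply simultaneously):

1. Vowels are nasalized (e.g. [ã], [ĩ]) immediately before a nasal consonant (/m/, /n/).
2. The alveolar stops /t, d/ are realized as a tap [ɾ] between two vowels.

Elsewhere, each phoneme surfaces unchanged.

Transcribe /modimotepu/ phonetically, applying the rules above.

/m/ — not in any rule's target class → [m].
/o/ (between /m/ and /d/) fails the environment for rule 1, so it stays [o].
/d/ (between /o/ and /i/): between two vowels, so rule 2 applies → [ɾ].
/i/ (between /d/ and /m/): before a nasal consonant, so rule 1 applies → [ĩ].
/m/ (between /i/ and /o/) is unaffected → [m].
/o/ (between /m/ and /t/) is in the target of rule 1 but the environment (before a nasal consonant) is not met → [o].
/t/ meets the environment for rule 2 (between two vowels) → [ɾ].
/e/ — between /t/ and /p/; rule 1 does not apply here → [e].
/p/ (between /e/ and /u/): no rule targets it → [p].
/u/ (word-final): rule 1 targets it, but not before a nasal consonant → unchanged [u].

[moɾĩmoɾepu]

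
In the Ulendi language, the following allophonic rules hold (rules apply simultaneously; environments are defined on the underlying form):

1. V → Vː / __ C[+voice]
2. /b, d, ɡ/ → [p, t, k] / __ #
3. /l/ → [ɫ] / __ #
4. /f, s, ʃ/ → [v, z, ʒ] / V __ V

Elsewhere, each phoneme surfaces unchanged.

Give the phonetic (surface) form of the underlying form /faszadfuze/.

/f/ — word-initial; rule 4 does not apply here → [f].
/a/ (between /f/ and /s/) fails the environment for rule 1, so it stays [a].
/s/ (between /a/ and /z/) fails the environment for rule 4, so it stays [s].
/z/ stays [z].
/a/ meets the environment for rule 1 (before a voiced consonant) → [aː].
/d/ — between /a/ and /f/; rule 2 does not apply here → [d].
/f/ (between /d/ and /u/) is in the target of rule 4 but the environment (between two vowels) is not met → [f].
/u/ — between /f/ and /z/, before a voiced consonant — surfaces as [uː] (rule 1).
/z/ (between /u/ and /e/) is unaffected → [z].
/e/ (word-final): rule 1 targets it, but not before a voiced consonant → unchanged [e].

[faszaːdfuːze]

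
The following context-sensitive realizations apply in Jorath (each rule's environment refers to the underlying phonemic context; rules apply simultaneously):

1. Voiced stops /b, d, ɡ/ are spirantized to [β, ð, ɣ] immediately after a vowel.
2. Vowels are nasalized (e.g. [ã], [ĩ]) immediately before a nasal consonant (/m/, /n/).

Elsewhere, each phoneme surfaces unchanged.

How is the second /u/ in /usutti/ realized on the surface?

/u/ (between /s/ and /t/): rule 2 targets it, but not before a nasal consonant → unchanged [u].

[u]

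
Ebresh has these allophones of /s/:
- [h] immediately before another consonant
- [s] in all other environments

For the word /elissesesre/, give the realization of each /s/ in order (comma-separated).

[h], [s], [s], [h]

Occurrence 1 (position 4): immediately before another consonant → [h].
Occurrence 2 (position 5): no conditioning environment matches → elsewhere allophone [s].
Occurrence 3 (position 7): no conditioning environment matches → elsewhere allophone [s].
Occurrence 4 (position 9): immediately before another consonant → [h].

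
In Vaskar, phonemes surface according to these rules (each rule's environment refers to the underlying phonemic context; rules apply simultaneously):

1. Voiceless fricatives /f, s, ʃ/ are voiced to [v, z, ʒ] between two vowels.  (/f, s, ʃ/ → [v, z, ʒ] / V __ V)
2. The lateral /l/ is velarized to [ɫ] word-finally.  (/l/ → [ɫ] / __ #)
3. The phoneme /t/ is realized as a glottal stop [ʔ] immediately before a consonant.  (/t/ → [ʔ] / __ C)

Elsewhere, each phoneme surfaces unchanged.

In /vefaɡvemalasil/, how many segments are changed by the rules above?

Segments that undergo a rule: /f/ → [v] (rule 1); /s/ → [z] (rule 1); /l/ → [ɫ] (rule 2).
All other segments surface unchanged.

3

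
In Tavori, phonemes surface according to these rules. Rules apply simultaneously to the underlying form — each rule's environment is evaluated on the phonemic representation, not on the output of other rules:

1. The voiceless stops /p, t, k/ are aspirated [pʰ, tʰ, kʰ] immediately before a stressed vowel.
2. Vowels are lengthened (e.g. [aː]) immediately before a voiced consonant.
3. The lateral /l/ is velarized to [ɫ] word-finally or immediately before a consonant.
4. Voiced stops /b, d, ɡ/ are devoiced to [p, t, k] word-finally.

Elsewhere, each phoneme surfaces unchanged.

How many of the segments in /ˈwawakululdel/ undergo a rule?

Segments that undergo a rule: /a/ → [aː] (rule 2); /u/ → [uː] (rule 2); /u/ → [uː] (rule 2); /l/ → [ɫ] (rule 3); /e/ → [eː] (rule 2); /l/ → [ɫ] (rule 3).
All other segments surface unchanged.

6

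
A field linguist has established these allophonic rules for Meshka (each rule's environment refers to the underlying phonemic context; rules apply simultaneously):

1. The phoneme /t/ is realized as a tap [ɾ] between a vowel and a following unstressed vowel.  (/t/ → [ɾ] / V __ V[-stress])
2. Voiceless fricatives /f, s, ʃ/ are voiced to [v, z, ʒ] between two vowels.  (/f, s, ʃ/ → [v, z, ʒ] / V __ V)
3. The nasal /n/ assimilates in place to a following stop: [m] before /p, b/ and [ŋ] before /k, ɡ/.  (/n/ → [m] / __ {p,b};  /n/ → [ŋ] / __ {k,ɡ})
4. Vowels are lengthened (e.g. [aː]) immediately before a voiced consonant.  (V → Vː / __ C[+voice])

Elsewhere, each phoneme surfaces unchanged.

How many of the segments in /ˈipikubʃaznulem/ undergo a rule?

Segments that undergo a rule: /u/ → [uː] (rule 4); /a/ → [aː] (rule 4); /u/ → [uː] (rule 4); /e/ → [eː] (rule 4).
All other segments surface unchanged.

4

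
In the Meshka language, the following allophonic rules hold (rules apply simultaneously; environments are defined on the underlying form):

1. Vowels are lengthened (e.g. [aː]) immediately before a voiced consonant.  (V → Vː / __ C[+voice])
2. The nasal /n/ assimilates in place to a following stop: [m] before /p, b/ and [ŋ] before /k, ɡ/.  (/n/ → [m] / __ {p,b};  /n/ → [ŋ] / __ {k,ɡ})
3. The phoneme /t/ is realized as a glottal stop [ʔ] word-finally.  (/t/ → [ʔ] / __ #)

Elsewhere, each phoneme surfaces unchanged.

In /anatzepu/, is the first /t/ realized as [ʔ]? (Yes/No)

/t/ (between /a/ and /z/): rule 3 targets it, but not word-finally → unchanged [t].
The actual realization is [t], not [ʔ].

No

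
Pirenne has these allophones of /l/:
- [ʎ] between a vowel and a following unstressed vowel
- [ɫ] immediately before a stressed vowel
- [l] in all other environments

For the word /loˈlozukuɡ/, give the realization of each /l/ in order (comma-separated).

Occurrence 1 (position 1): no conditioning environment matches → elsewhere allophone [l].
Occurrence 2 (position 3): immediately before a stressed vowel → [ɫ].

[l], [ɫ]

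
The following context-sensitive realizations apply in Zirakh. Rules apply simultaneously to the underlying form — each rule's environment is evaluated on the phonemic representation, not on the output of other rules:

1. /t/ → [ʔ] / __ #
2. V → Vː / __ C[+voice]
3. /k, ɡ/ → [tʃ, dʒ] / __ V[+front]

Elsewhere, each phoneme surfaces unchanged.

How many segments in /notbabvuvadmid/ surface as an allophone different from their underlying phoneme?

4

Segments that undergo a rule: /a/ → [aː] (rule 2); /u/ → [uː] (rule 2); /a/ → [aː] (rule 2); /i/ → [iː] (rule 2).
All other segments surface unchanged.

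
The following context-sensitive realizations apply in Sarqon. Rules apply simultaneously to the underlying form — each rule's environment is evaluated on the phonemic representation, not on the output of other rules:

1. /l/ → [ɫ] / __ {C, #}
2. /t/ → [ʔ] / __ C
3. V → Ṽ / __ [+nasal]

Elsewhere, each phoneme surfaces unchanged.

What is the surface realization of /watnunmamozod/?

/w/ — not in any rule's target class → [w].
/a/ (between /w/ and /t/) fails the environment for rule 3, so it stays [a].
/t/ (between /a/ and /n/) occurs immediately before a consonant → [ʔ] by rule 2.
/n/ — not in any rule's target class → [n].
/u/ (between /n/ and /n/): before a nasal consonant, so rule 3 applies → [ũ].
/n/ (between /u/ and /m/) is unaffected → [n].
/m/ (between /n/ and /a/): no rule targets it → [m].
/a/ (between /m/ and /m/) occurs before a nasal consonant → [ã] by rule 3.
/m/ stays [m].
/o/ — between /m/ and /z/; rule 3 does not apply here → [o].
/z/ (between /o/ and /o/): no rule targets it → [z].
/o/ (between /z/ and /d/) is in the target of rule 3 but the environment (before a nasal consonant) is not met → [o].
/d/ (word-final): no rule targets it → [d].

[waʔnũnmãmozod]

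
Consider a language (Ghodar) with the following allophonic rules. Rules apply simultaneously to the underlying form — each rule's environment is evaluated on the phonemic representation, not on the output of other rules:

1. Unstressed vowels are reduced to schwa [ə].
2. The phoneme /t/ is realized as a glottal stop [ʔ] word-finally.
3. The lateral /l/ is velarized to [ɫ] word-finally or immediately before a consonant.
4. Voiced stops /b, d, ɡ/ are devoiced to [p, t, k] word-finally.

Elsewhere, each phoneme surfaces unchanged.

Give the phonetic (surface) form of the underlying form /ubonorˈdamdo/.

[əbənərˈdamdə]

Rule 1 applies to /u/ (word-initial: in an unstressed syllable) → [ə].
/b/ (between /u/ and /o/) is in the target of rule 4 but the environment (word-finally) is not met → [b].
/o/ (between /b/ and /n/): in an unstressed syllable, so rule 1 applies → [ə].
/n/ (between /o/ and /o/) is unaffected → [n].
/o/ (between /n/ and /r/): in an unstressed syllable, so rule 1 applies → [ə].
/r/ — not in any rule's target class → [r].
/d/ — between /r/ and /a/; rule 4 does not apply here → [d].
/a/ — between /d/ and /m/; rule 1 does not apply here → [a].
/m/ — not in any rule's target class → [m].
/d/ — between /m/ and /o/; rule 4 does not apply here → [d].
/o/ (word-final) occurs in an unstressed syllable → [ə] by rule 1.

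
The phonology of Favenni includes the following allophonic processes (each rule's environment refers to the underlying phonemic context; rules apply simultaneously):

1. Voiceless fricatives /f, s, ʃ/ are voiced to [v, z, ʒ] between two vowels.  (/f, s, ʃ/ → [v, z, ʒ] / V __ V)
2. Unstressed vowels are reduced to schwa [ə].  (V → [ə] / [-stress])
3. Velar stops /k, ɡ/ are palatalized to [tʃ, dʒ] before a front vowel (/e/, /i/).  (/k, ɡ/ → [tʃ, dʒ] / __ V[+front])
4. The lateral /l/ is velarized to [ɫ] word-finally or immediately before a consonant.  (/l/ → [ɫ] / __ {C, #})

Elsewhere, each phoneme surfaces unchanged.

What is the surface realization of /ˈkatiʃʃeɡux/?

/k/ (word-initial) is in the target of rule 3 but the environment (before a front vowel) is not met → [k].
/a/ (between /k/ and /t/): rule 2 targets it, but not in an unstressed syllable → unchanged [a].
/t/ — not in any rule's target class → [t].
/i/ (between /t/ and /ʃ/): in an unstressed syllable, so rule 2 applies → [ə].
/ʃ/ (between /i/ and /ʃ/) fails the environment for rule 1, so it stays [ʃ].
/ʃ/ (between /ʃ/ and /e/) is in the target of rule 1 but the environment (between two vowels) is not met → [ʃ].
/e/ (between /ʃ/ and /ɡ/): in an unstressed syllable, so rule 2 applies → [ə].
/ɡ/ (between /e/ and /u/) is in the target of rule 3 but the environment (before a front vowel) is not met → [ɡ].
/u/ — between /ɡ/ and /x/, in an unstressed syllable — surfaces as [ə] (rule 2).
/x/ (word-final) is unaffected → [x].

[ˈkatəʃʃəɡəx]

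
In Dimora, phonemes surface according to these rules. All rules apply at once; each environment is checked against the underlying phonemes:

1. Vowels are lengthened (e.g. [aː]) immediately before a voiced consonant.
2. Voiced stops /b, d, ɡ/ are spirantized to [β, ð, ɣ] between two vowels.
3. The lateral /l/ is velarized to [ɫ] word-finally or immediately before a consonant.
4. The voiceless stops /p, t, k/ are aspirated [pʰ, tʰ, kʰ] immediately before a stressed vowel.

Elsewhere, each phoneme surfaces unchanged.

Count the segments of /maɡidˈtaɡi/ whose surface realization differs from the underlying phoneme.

Segments that undergo a rule: /a/ → [aː] (rule 1); /ɡ/ → [ɣ] (rule 2); /i/ → [iː] (rule 1); /t/ → [tʰ] (rule 4); /a/ → [aː] (rule 1); /ɡ/ → [ɣ] (rule 2).
All other segments surface unchanged.

6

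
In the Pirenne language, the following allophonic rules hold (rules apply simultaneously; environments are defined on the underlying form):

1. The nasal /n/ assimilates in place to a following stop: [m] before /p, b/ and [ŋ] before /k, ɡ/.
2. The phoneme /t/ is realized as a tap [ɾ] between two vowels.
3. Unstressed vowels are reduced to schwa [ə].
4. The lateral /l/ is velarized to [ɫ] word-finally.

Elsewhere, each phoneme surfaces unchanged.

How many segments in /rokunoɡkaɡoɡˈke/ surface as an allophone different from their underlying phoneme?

5

Segments that undergo a rule: /o/ → [ə] (rule 3); /u/ → [ə] (rule 3); /o/ → [ə] (rule 3); /a/ → [ə] (rule 3); /o/ → [ə] (rule 3).
All other segments surface unchanged.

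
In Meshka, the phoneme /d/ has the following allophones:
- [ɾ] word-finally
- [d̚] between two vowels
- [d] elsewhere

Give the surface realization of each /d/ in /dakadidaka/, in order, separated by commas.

Occurrence 1 (position 1): no conditioning environment matches → elsewhere allophone [d].
Occurrence 2 (position 5): between two vowels → [d̚].
Occurrence 3 (position 7): between two vowels → [d̚].

[d], [d̚], [d̚]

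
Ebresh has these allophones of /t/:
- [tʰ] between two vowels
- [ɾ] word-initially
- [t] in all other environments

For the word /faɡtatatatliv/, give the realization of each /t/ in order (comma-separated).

[t], [tʰ], [tʰ], [t]

Occurrence 1 (position 4): no conditioning environment matches → elsewhere allophone [t].
Occurrence 2 (position 6): between two vowels → [tʰ].
Occurrence 3 (position 8): between two vowels → [tʰ].
Occurrence 4 (position 10): no conditioning environment matches → elsewhere allophone [t].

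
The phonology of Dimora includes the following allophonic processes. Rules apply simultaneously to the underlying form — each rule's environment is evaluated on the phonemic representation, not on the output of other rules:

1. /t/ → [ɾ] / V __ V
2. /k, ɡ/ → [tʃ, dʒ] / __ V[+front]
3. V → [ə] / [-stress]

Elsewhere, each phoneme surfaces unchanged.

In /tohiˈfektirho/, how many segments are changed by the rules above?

4

Segments that undergo a rule: /o/ → [ə] (rule 3); /i/ → [ə] (rule 3); /i/ → [ə] (rule 3); /o/ → [ə] (rule 3).
All other segments surface unchanged.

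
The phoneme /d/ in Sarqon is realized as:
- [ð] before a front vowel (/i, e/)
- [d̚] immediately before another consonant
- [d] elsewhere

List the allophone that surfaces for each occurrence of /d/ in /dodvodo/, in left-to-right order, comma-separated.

Occurrence 1 (position 1): no conditioning environment matches → elsewhere allophone [d].
Occurrence 2 (position 3): immediately before another consonant → [d̚].
Occurrence 3 (position 6): no conditioning environment matches → elsewhere allophone [d].

[d], [d̚], [d]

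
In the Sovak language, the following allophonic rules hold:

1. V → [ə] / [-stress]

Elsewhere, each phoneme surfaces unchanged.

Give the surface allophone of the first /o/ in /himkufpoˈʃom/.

[ə]

/o/ (between /p/ and /ʃ/): in an unstressed syllable, so rule 1 applies → [ə].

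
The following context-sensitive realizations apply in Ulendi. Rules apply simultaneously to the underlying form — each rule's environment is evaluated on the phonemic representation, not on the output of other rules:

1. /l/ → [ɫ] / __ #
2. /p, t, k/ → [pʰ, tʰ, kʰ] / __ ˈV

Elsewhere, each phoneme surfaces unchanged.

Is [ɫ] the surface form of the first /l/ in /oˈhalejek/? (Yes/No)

/l/ — between /a/ and /e/; rule 1 does not apply here → [l].
The actual realization is [l], not [ɫ].

No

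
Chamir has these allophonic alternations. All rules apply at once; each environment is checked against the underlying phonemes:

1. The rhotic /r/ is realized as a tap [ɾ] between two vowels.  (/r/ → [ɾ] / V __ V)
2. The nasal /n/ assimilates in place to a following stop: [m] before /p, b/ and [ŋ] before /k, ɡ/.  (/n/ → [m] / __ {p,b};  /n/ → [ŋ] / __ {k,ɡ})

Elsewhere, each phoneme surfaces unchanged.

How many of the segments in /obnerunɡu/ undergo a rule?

Segments that undergo a rule: /r/ → [ɾ] (rule 1); /n/ → [ŋ] (rule 2).
All other segments surface unchanged.

2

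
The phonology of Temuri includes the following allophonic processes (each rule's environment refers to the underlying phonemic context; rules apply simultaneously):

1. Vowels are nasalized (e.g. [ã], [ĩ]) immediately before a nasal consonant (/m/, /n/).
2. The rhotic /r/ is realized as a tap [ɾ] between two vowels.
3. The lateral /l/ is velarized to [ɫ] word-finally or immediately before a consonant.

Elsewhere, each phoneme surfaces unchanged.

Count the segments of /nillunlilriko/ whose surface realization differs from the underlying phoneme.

Segments that undergo a rule: /l/ → [ɫ] (rule 3); /u/ → [ũ] (rule 1); /l/ → [ɫ] (rule 3).
All other segments surface unchanged.

3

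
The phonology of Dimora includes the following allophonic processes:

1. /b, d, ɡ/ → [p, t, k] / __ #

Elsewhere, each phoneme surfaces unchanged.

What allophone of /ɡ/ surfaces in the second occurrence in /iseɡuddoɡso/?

/ɡ/ (between /o/ and /s/): rule 1 targets it, but not word-finally → unchanged [ɡ].

[ɡ]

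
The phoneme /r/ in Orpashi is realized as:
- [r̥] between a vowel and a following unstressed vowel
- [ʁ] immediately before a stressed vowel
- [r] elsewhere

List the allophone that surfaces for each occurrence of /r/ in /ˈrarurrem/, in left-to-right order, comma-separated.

Occurrence 1 (position 1): immediately before a stressed vowel → [ʁ].
Occurrence 2 (position 3): between a vowel and a following unstressed vowel → [r̥].
Occurrence 3 (position 5): no conditioning environment matches → elsewhere allophone [r].
Occurrence 4 (position 6): no conditioning environment matches → elsewhere allophone [r].

[ʁ], [r̥], [r], [r]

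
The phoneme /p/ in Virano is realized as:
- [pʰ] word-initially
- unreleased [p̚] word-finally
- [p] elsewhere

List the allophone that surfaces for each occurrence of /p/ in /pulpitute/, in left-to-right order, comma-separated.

[pʰ], [p]

Occurrence 1 (position 1): word-initially → [pʰ].
Occurrence 2 (position 4): no conditioning environment matches → elsewhere allophone [p].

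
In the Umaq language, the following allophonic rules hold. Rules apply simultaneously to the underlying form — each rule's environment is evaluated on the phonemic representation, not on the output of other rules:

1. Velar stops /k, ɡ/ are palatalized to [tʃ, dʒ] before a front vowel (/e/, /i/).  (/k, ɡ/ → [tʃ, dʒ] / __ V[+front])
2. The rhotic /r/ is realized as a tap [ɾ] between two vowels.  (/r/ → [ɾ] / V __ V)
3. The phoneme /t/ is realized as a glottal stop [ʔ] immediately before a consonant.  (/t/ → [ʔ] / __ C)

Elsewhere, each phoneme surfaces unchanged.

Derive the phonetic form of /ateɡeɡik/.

/a/ — not in any rule's target class → [a].
/t/ (between /a/ and /e/) fails the environment for rule 3, so it stays [t].
/e/ (between /t/ and /ɡ/) is unaffected → [e].
/ɡ/ — between /e/ and /e/, before a front vowel — surfaces as [dʒ] (rule 1).
/e/ (between /ɡ/ and /ɡ/) is unaffected → [e].
Rule 1 applies to /ɡ/ (between /e/ and /i/: before a front vowel) → [dʒ].
/i/ (between /ɡ/ and /k/) is unaffected → [i].
/k/ (word-final) is in the target of rule 1 but the environment (before a front vowel) is not met → [k].

[atedʒedʒik]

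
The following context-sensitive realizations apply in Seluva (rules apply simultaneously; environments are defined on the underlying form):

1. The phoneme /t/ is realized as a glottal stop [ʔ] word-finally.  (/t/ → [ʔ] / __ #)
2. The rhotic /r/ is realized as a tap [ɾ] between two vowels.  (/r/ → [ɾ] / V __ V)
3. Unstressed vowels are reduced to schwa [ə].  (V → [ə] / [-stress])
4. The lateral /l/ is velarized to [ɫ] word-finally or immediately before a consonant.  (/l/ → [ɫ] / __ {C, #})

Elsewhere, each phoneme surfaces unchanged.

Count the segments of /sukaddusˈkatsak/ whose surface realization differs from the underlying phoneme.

4

Segments that undergo a rule: /u/ → [ə] (rule 3); /a/ → [ə] (rule 3); /u/ → [ə] (rule 3); /a/ → [ə] (rule 3).
All other segments surface unchanged.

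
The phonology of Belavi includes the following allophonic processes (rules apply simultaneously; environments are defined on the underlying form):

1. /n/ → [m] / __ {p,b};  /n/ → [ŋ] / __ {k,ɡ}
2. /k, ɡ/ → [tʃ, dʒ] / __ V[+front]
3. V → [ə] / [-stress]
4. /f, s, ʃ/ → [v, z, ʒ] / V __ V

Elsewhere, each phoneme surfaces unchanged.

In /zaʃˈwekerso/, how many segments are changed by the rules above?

4

Segments that undergo a rule: /a/ → [ə] (rule 3); /k/ → [tʃ] (rule 2); /e/ → [ə] (rule 3); /o/ → [ə] (rule 3).
All other segments surface unchanged.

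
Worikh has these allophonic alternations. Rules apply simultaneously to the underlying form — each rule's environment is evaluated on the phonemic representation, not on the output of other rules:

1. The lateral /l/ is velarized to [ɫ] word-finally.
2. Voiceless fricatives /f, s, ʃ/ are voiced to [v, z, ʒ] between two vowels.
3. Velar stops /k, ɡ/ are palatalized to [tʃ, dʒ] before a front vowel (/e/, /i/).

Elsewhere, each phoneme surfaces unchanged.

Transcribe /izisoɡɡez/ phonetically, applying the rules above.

/i/ stays [i].
/z/ (between /i/ and /i/): no rule targets it → [z].
/i/ (between /z/ and /s/) is unaffected → [i].
Rule 2 applies to /s/ (between /i/ and /o/: between two vowels) → [z].
/o/ — not in any rule's target class → [o].
/ɡ/ — between /o/ and /ɡ/; rule 3 does not apply here → [ɡ].
Rule 3 applies to /ɡ/ (between /ɡ/ and /e/: before a front vowel) → [dʒ].
/e/ stays [e].
/z/ stays [z].

[izizoɡdʒez]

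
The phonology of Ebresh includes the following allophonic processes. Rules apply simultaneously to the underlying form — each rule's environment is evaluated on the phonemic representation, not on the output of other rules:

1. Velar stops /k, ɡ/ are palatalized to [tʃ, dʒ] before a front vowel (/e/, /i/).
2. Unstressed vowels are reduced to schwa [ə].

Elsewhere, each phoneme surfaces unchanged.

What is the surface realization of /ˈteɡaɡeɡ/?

/t/ stays [t].
/e/ (between /t/ and /ɡ/) is in the target of rule 2 but the environment (in an unstressed syllable) is not met → [e].
/ɡ/ (between /e/ and /a/): rule 1 targets it, but not before a front vowel → unchanged [ɡ].
/a/ meets the environment for rule 2 (in an unstressed syllable) → [ə].
/ɡ/ (between /a/ and /e/): before a front vowel, so rule 1 applies → [dʒ].
/e/ — between /ɡ/ and /ɡ/, in an unstressed syllable — surfaces as [ə] (rule 2).
/ɡ/ — word-final; rule 1 does not apply here → [ɡ].

[ˈteɡədʒəɡ]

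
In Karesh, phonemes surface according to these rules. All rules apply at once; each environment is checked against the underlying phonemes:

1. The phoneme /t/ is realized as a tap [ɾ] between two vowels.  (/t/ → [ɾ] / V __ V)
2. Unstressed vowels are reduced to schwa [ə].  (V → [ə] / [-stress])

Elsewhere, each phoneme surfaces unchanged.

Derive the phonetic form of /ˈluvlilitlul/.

/l/ (word-initial): no rule targets it → [l].
/u/ (between /l/ and /v/): rule 2 targets it, but not in an unstressed syllable → unchanged [u].
/v/ (between /u/ and /l/) is unaffected → [v].
/l/ (between /v/ and /i/) is unaffected → [l].
/i/ — between /l/ and /l/, in an unstressed syllable — surfaces as [ə] (rule 2).
/l/ (between /i/ and /i/) is unaffected → [l].
/i/ — between /l/ and /t/, in an unstressed syllable — surfaces as [ə] (rule 2).
/t/ (between /i/ and /l/) fails the environment for rule 1, so it stays [t].
/l/ (between /t/ and /u/) is unaffected → [l].
/u/ — between /l/ and /l/, in an unstressed syllable — surfaces as [ə] (rule 2).
/l/ (word-final): no rule targets it → [l].

[ˈluvlələtləl]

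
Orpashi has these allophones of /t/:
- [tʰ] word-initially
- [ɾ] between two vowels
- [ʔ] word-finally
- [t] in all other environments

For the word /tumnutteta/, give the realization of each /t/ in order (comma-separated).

Occurrence 1 (position 1): word-initially → [tʰ].
Occurrence 2 (position 6): no conditioning environment matches → elsewhere allophone [t].
Occurrence 3 (position 7): no conditioning environment matches → elsewhere allophone [t].
Occurrence 4 (position 9): between two vowels → [ɾ].

[tʰ], [t], [t], [ɾ]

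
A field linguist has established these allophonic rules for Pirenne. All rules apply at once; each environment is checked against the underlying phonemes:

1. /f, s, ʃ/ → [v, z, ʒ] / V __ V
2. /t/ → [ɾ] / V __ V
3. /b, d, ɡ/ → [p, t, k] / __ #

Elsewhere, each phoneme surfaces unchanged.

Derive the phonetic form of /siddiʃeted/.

/s/ (word-initial) fails the environment for rule 1, so it stays [s].
/i/ (between /s/ and /d/) is unaffected → [i].
/d/ (between /i/ and /d/) fails the environment for rule 3, so it stays [d].
/d/ — between /d/ and /i/; rule 3 does not apply here → [d].
/i/ (between /d/ and /ʃ/): no rule targets it → [i].
/ʃ/ (between /i/ and /e/) occurs between two vowels → [ʒ] by rule 1.
/e/ stays [e].
/t/ meets the environment for rule 2 (between two vowels) → [ɾ].
/e/ (between /t/ and /d/) is unaffected → [e].
Rule 3 applies to /d/ (word-final: word-finally) → [t].

[siddiʒeɾet]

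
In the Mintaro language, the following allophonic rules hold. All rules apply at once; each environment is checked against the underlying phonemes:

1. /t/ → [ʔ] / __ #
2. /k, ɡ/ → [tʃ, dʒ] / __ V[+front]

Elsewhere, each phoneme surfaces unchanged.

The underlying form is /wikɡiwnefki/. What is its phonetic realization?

[wikdʒiwneftʃi]

/w/ (word-initial) is unaffected → [w].
/i/ (between /w/ and /k/) is unaffected → [i].
/k/ (between /i/ and /ɡ/): rule 2 targets it, but not before a front vowel → unchanged [k].
/ɡ/ meets the environment for rule 2 (before a front vowel) → [dʒ].
/i/ — not in any rule's target class → [i].
/w/ (between /i/ and /n/): no rule targets it → [w].
/n/ (between /w/ and /e/) is unaffected → [n].
/e/ (between /n/ and /f/): no rule targets it → [e].
/f/ (between /e/ and /k/): no rule targets it → [f].
/k/ (between /f/ and /i/) occurs before a front vowel → [tʃ] by rule 2.
/i/ — not in any rule's target class → [i].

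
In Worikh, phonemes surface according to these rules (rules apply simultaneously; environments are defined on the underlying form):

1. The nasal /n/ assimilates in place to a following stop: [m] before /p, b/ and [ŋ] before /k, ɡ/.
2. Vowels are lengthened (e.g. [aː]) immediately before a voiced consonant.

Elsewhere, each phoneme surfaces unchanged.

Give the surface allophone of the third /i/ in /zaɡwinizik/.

/i/ (between /z/ and /k/) is in the target of rule 2 but the environment (before a voiced consonant) is not met → [i].

[i]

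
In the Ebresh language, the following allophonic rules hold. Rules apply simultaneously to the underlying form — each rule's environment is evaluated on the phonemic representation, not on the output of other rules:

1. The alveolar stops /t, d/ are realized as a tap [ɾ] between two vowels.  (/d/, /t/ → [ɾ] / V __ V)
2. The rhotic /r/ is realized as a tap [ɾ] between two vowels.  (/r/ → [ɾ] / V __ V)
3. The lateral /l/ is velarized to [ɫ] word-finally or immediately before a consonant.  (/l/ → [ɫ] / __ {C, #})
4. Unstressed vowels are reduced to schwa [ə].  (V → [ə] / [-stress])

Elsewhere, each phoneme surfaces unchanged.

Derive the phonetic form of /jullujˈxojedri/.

[jəɫləjˈxojədrə]

/j/ (word-initial): no rule targets it → [j].
/u/ (between /j/ and /l/) occurs in an unstressed syllable → [ə] by rule 4.
/l/ (between /u/ and /l/): word-finally or immediately before a consonant, so rule 3 applies → [ɫ].
/l/ (between /l/ and /u/) is in the target of rule 3 but the environment (word-finally or immediately before a consonant) is not met → [l].
/u/ — between /l/ and /j/, in an unstressed syllable — surfaces as [ə] (rule 4).
/j/ — not in any rule's target class → [j].
/x/ (between /j/ and /o/): no rule targets it → [x].
/o/ — between /x/ and /j/; rule 4 does not apply here → [o].
/j/ — not in any rule's target class → [j].
Rule 4 applies to /e/ (between /j/ and /d/: in an unstressed syllable) → [ə].
/d/ (between /e/ and /r/) fails the environment for rule 1, so it stays [d].
/r/ (between /d/ and /i/) is in the target of rule 2 but the environment (between two vowels) is not met → [r].
/i/ meets the environment for rule 4 (in an unstressed syllable) → [ə].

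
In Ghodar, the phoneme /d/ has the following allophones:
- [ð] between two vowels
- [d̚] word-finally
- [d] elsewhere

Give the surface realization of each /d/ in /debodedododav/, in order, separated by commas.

Occurrence 1 (position 1): no conditioning environment matches → elsewhere allophone [d].
Occurrence 2 (position 5): between two vowels → [ð].
Occurrence 3 (position 7): between two vowels → [ð].
Occurrence 4 (position 9): between two vowels → [ð].
Occurrence 5 (position 11): between two vowels → [ð].

[d], [ð], [ð], [ð], [ð]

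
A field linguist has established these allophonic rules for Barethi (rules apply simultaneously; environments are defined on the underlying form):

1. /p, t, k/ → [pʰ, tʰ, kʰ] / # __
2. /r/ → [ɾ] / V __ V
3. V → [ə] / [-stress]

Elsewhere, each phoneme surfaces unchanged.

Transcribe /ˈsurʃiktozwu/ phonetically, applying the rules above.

[ˈsurʃəktəzwə]

/s/ (word-initial): no rule targets it → [s].
/u/ (between /s/ and /r/): rule 3 targets it, but not in an unstressed syllable → unchanged [u].
/r/ — between /u/ and /ʃ/; rule 2 does not apply here → [r].
/ʃ/ stays [ʃ].
/i/ — between /ʃ/ and /k/, in an unstressed syllable — surfaces as [ə] (rule 3).
/k/ (between /i/ and /t/) is in the target of rule 1 but the environment (word-initially) is not met → [k].
/t/ (between /k/ and /o/) fails the environment for rule 1, so it stays [t].
/o/ (between /t/ and /z/): in an unstressed syllable, so rule 3 applies → [ə].
/z/ (between /o/ and /w/) is unaffected → [z].
/w/ — not in any rule's target class → [w].
/u/ (word-final) occurs in an unstressed syllable → [ə] by rule 3.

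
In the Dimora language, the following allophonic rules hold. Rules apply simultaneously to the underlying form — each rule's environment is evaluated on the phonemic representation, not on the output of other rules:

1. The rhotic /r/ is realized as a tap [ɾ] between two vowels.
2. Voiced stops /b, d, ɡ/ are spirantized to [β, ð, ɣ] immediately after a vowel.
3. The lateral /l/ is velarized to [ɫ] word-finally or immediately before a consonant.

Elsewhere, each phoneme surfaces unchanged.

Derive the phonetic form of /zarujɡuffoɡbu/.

[zaɾujɡuffoɣbu]

/z/ (word-initial): no rule targets it → [z].
/a/ stays [a].
Rule 1 applies to /r/ (between /a/ and /u/: between two vowels) → [ɾ].
/u/ (between /r/ and /j/) is unaffected → [u].
/j/ (between /u/ and /ɡ/): no rule targets it → [j].
/ɡ/ (between /j/ and /u/) is in the target of rule 2 but the environment (immediately after a vowel) is not met → [ɡ].
/u/ (between /ɡ/ and /f/) is unaffected → [u].
/f/ (between /u/ and /f/): no rule targets it → [f].
/f/ stays [f].
/o/ — not in any rule's target class → [o].
/ɡ/ — between /o/ and /b/, immediately after a vowel — surfaces as [ɣ] (rule 2).
/b/ (between /ɡ/ and /u/) fails the environment for rule 2, so it stays [b].
/u/ (word-final) is unaffected → [u].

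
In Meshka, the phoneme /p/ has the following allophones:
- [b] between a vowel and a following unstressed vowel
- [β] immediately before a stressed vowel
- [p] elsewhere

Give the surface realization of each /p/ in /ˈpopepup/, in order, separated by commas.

Occurrence 1 (position 1): immediately before a stressed vowel → [β].
Occurrence 2 (position 3): between a vowel and a following unstressed vowel → [b].
Occurrence 3 (position 5): between a vowel and a following unstressed vowel → [b].
Occurrence 4 (position 7): no conditioning environment matches → elsewhere allophone [p].

[β], [b], [b], [p]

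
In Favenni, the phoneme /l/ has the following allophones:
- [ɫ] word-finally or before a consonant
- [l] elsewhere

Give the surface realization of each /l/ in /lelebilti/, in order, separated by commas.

Occurrence 1 (position 1): no conditioning environment matches → elsewhere allophone [l].
Occurrence 2 (position 3): no conditioning environment matches → elsewhere allophone [l].
Occurrence 3 (position 7): word-finally or before a consonant → [ɫ].

[l], [l], [ɫ]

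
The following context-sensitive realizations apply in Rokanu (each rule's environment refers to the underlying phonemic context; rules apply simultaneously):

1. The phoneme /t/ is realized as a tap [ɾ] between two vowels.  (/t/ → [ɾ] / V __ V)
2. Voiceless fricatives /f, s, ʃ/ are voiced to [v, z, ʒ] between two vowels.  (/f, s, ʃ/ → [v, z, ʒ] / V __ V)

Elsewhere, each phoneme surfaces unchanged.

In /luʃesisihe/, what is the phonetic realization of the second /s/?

[z]

/s/ — between /i/ and /i/, between two vowels — surfaces as [z] (rule 2).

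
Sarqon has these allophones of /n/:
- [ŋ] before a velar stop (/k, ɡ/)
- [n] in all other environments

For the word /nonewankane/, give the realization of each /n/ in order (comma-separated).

[n], [n], [ŋ], [n]

Occurrence 1 (position 1): no conditioning environment matches → elsewhere allophone [n].
Occurrence 2 (position 3): no conditioning environment matches → elsewhere allophone [n].
Occurrence 3 (position 7): before a velar stop → [ŋ].
Occurrence 4 (position 10): no conditioning environment matches → elsewhere allophone [n].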